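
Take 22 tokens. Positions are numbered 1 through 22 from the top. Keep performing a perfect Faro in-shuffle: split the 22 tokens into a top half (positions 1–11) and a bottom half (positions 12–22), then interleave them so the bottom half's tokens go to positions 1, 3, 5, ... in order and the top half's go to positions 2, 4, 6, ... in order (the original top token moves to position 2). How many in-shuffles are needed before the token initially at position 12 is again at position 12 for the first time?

Follow position 12 under repeated in-shuffles:
12 → 1 → 2 → 4 → 8 → 16 → 9 → 18 → 13 → 3 → 6 → 12
It first returns after 11 in-shuffles.

11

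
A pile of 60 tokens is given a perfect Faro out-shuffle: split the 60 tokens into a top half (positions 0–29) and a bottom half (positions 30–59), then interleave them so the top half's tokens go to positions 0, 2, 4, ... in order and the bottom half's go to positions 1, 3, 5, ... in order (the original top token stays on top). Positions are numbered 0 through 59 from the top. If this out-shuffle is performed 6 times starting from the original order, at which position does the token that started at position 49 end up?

9

Track the token's position through each out-shuffle:
49 → 39 → 19 → 38 → 17 → 34 → 9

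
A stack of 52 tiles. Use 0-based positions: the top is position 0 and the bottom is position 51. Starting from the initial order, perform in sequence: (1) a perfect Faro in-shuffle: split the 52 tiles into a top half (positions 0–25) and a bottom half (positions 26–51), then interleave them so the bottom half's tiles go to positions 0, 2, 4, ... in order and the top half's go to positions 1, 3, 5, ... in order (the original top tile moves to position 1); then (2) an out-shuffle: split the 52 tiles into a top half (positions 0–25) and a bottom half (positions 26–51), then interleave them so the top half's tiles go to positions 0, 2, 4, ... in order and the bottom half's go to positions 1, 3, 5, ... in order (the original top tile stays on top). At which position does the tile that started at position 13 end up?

3

Track the tile from position 13 forward through each operation:
  after op 1 (in-shuffle): 13 → 27
  after op 2 (out-shuffle): 27 → 3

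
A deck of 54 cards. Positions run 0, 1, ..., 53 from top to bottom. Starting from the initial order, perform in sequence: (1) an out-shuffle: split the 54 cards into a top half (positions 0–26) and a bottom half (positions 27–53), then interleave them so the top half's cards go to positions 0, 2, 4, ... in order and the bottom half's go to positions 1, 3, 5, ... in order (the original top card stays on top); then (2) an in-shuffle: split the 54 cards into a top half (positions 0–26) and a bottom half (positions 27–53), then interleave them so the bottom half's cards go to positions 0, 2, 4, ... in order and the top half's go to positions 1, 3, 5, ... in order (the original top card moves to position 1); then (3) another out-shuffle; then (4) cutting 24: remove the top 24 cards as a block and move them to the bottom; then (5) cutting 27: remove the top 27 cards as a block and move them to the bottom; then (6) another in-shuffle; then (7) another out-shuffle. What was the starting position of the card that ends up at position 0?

Undo the operations in reverse order, starting from position 0:
  undo op 7 (out-shuffle, from top half): 0 ← 0
  undo op 6 (in-shuffle, from bottom half): 0 ← 27
  undo op 5 (cut 27): 27 ← 0
  undo op 4 (cut 24): 0 ← 24
  undo op 3 (out-shuffle, from top half): 24 ← 12
  undo op 2 (in-shuffle, from bottom half): 12 ← 33
  undo op 1 (out-shuffle, from bottom half): 33 ← 43
So the card at position 0 came from original position 43.

43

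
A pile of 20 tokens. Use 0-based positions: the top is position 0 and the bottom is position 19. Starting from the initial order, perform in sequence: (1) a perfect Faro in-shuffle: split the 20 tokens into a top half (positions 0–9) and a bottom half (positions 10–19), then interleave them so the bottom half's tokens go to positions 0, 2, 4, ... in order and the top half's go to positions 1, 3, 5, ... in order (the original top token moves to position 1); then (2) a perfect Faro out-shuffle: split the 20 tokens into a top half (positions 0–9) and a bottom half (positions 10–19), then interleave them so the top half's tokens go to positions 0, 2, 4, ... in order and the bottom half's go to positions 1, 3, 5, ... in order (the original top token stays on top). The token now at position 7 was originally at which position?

Undo the operations in reverse order, starting from position 7:
  undo op 2 (out-shuffle, from bottom half): 7 ← 13
  undo op 1 (in-shuffle, from top half): 13 ← 6
So the token at position 7 came from original position 6.

6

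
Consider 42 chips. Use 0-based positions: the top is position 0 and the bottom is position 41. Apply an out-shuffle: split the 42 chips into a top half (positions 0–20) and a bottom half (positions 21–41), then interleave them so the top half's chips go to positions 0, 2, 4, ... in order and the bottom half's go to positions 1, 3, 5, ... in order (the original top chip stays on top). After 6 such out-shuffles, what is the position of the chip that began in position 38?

13

Track the chip's position through each out-shuffle:
38 → 35 → 29 → 17 → 34 → 27 → 13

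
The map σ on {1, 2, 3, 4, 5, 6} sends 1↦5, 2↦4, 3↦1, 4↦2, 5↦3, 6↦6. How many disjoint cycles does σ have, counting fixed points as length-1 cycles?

3

Cycle decomposition: (1 5 3) (2 4) (6).
3 cycles.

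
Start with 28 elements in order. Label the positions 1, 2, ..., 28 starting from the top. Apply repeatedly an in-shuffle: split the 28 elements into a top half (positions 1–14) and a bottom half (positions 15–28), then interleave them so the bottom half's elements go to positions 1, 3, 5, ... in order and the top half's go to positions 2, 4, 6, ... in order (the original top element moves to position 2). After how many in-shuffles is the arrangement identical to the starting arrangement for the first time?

28

The in-shuffle permutes the 28 positions with cycle lengths [28].
Every element is home exactly when every cycle has completed a whole number of laps, i.e. after lcm(28) = 28 in-shuffles.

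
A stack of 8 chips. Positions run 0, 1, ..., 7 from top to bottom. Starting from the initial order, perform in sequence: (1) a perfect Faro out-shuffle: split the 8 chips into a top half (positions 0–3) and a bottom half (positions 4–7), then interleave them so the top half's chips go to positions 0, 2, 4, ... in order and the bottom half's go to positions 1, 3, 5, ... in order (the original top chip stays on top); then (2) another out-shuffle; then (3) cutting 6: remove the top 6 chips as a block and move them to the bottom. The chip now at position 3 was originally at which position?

2

Undo the operations in reverse order, starting from position 3:
  undo op 3 (cut 6): 3 ← 1
  undo op 2 (out-shuffle, from bottom half): 1 ← 4
  undo op 1 (out-shuffle, from top half): 4 ← 2
So the chip at position 3 came from original position 2.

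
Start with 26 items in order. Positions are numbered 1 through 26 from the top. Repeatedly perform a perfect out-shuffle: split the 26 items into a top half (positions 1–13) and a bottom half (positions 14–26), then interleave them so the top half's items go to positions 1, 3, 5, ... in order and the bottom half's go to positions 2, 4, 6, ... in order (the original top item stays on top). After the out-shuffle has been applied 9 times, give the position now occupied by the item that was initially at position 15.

Track the item's position through each out-shuffle:
15 → 4 → 7 → 13 → 25 → 24 → 22 → 18 → 10 → 19

19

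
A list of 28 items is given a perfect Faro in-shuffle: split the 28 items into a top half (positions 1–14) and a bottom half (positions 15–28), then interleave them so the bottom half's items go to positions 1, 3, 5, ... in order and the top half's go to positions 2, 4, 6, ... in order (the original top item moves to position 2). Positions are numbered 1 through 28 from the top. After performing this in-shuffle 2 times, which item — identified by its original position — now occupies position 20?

5

Work backwards from position 20, undoing one in-shuffle at a time:
20 ← 10 ← 5
So the item now at position 20 started at position 5.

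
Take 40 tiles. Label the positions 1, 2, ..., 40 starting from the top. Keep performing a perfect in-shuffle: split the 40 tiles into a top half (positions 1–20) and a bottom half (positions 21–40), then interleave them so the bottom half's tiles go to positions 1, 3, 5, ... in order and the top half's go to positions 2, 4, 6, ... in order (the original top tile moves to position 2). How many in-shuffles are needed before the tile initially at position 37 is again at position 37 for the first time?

Follow position 37 under repeated in-shuffles:
37 → 33 → 25 → 9 → 18 → 36 → 31 → 21 → 1 → 2 → 4 → 8 → 16 → 32 → 23 → 5 → 10 → 20 → 40 → 39 → 37
It first returns after 20 in-shuffles.

20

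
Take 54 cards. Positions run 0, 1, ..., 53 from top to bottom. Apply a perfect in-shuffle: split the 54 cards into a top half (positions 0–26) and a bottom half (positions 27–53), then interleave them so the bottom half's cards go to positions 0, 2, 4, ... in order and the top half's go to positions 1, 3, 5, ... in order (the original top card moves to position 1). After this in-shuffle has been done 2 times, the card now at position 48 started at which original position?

25

Work backwards from position 48, undoing one in-shuffle at a time:
48 ← 51 ← 25
So the card now at position 48 started at position 25.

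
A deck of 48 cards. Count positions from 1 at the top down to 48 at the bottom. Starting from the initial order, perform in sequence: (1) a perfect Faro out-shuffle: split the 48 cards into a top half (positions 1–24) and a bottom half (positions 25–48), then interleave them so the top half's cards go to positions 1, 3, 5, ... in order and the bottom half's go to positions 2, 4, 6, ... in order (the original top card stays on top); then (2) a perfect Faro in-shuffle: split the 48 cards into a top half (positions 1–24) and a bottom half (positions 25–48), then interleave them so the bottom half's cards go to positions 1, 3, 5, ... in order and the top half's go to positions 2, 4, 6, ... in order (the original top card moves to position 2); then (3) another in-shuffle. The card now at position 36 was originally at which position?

5

Undo the operations in reverse order, starting from position 36:
  undo op 3 (in-shuffle, from top half): 36 ← 18
  undo op 2 (in-shuffle, from top half): 18 ← 9
  undo op 1 (out-shuffle, from top half): 9 ← 5
So the card at position 36 came from original position 5.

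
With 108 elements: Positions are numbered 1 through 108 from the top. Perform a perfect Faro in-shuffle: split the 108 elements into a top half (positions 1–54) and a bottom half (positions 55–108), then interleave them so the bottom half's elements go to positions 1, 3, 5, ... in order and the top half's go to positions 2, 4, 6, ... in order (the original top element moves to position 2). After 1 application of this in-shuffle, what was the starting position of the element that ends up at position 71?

90

Work backwards from position 71, undoing one in-shuffle at a time:
71 ← 90
So the element now at position 71 started at position 90.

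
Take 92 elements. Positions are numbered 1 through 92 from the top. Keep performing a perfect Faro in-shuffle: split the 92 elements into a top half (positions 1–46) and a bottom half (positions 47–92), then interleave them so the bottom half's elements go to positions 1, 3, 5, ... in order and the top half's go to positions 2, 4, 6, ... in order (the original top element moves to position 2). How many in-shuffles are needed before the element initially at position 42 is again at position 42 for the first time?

Follow position 42 under repeated in-shuffles:
42 → 84 → 75 → 57 → 21 → 42
It first returns after 5 in-shuffles.

5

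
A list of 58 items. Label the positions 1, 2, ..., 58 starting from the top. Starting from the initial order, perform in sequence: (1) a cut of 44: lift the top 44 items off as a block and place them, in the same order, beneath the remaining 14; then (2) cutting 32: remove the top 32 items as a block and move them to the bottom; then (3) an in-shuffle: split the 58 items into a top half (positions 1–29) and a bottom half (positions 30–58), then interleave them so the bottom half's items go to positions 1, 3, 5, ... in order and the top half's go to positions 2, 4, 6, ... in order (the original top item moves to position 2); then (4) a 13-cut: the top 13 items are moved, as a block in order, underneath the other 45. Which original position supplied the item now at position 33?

Undo the operations in reverse order, starting from position 33:
  undo op 4 (cut 13): 33 ← 46
  undo op 3 (in-shuffle, from top half): 46 ← 23
  undo op 2 (cut 32): 23 ← 55
  undo op 1 (cut 44): 55 ← 41
So the item at position 33 came from original position 41.

41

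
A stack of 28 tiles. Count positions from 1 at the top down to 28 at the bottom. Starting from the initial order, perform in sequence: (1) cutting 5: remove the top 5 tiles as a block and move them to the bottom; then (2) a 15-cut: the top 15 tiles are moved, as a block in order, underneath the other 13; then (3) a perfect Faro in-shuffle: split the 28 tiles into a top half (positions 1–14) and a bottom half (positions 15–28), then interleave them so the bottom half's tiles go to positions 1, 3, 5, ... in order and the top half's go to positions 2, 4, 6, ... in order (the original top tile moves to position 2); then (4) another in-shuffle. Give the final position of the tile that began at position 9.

10

Track the tile from position 9 forward through each operation:
  after op 1 (cut 5): 9 → 4
  after op 2 (cut 15): 4 → 17
  after op 3 (in-shuffle): 17 → 5
  after op 4 (in-shuffle): 5 → 10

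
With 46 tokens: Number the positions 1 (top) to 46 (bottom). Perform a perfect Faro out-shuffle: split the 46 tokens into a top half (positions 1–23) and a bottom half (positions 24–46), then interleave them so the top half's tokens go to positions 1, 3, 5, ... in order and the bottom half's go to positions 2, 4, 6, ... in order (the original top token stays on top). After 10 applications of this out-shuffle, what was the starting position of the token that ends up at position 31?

31

Work backwards from position 31, undoing one out-shuffle at a time:
31 ← 16 ← 31 ← 16 ← 31 ← 16 ← 31 ← 16 ← 31 ← 16 ← 31
So the token now at position 31 started at position 31.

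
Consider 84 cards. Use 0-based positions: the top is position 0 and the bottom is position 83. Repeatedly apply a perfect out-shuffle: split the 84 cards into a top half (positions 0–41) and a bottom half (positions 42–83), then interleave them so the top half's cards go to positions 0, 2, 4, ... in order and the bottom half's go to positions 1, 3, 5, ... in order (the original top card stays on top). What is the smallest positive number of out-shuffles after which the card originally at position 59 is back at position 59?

82

Follow position 59 under repeated out-shuffles:
59 → 35 → 70 → 57 → 31 → 62 → 41 → 82 → ... → 59 (length 82)
It first returns after 82 out-shuffles.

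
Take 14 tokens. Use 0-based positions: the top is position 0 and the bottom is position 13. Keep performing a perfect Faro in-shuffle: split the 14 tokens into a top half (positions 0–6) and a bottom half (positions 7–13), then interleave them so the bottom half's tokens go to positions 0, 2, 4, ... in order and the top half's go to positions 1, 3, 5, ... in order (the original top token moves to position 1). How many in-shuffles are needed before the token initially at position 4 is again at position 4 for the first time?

Follow position 4 under repeated in-shuffles:
4 → 9 → 4
It first returns after 2 in-shuffles.

2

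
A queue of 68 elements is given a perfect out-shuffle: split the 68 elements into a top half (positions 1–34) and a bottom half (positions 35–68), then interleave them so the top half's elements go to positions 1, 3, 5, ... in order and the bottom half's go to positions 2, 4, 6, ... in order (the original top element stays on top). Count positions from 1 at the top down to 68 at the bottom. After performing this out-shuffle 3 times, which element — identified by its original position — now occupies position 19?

20

Work backwards from position 19, undoing one out-shuffle at a time:
19 ← 10 ← 39 ← 20
So the element now at position 19 started at position 20.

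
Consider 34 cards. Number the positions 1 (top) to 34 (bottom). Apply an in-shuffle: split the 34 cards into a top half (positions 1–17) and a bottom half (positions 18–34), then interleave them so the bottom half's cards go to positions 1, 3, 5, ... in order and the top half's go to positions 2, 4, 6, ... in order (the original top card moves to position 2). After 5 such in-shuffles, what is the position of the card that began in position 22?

4

Track the card's position through each in-shuffle:
22 → 9 → 18 → 1 → 2 → 4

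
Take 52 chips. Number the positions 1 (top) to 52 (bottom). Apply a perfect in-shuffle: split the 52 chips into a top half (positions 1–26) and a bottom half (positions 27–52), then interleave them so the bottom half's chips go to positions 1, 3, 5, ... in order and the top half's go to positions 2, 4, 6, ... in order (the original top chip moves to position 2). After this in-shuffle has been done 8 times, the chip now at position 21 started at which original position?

33

Work backwards from position 21, undoing one in-shuffle at a time:
21 ← 37 ← 45 ← 49 ← 51 ← 52 ← 26 ← 13 ← 33
So the chip now at position 21 started at position 33.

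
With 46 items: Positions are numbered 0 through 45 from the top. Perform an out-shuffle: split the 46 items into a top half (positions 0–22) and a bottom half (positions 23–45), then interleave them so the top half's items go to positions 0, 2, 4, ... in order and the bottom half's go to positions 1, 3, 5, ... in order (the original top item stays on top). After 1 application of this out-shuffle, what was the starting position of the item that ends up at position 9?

Work backwards from position 9, undoing one out-shuffle at a time:
9 ← 27
So the item now at position 9 started at position 27.

27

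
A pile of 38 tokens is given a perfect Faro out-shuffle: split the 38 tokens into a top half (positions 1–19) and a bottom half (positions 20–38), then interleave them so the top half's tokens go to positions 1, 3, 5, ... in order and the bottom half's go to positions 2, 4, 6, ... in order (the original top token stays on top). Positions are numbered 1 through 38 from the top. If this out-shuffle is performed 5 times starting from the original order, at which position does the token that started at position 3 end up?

Track the token's position through each out-shuffle:
3 → 5 → 9 → 17 → 33 → 28

28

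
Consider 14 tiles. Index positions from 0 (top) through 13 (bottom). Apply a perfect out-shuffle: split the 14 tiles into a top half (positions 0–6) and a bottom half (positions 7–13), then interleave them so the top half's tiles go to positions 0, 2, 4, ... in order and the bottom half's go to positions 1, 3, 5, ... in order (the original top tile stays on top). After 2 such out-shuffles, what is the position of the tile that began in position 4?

Track the tile's position through each out-shuffle:
4 → 8 → 3

3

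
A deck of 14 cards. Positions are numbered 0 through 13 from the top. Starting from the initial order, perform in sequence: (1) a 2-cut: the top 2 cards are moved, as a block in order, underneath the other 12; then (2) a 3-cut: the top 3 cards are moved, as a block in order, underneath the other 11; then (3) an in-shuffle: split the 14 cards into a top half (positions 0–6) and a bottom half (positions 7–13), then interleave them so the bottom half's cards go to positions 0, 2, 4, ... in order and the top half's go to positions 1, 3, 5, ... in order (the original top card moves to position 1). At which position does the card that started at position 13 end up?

Track the card from position 13 forward through each operation:
  after op 1 (cut 2): 13 → 11
  after op 2 (cut 3): 11 → 8
  after op 3 (in-shuffle): 8 → 2

2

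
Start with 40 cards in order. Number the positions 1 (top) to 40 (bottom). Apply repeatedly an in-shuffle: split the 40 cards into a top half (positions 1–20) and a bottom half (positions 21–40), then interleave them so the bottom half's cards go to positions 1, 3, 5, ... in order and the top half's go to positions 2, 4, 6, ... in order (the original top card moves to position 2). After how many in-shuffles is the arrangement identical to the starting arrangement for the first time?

The in-shuffle permutes the 40 positions with cycle lengths [20, 20].
Every card is home exactly when every cycle has completed a whole number of laps, i.e. after lcm(20) = 20 in-shuffles.

20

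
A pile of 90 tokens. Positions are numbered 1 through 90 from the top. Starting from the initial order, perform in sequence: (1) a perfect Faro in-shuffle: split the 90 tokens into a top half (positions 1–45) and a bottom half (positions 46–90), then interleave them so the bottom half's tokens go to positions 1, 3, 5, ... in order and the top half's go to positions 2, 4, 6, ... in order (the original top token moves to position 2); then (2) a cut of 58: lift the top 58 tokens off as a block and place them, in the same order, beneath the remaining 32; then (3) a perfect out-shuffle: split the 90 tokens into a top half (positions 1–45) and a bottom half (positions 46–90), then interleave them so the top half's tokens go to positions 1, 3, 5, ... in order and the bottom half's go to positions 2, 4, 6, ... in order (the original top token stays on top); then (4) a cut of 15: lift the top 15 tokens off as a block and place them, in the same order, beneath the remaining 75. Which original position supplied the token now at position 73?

Undo the operations in reverse order, starting from position 73:
  undo op 4 (cut 15): 73 ← 88
  undo op 3 (out-shuffle, from bottom half): 88 ← 89
  undo op 2 (cut 58): 89 ← 57
  undo op 1 (in-shuffle, from bottom half): 57 ← 74
So the token at position 73 came from original position 74.

74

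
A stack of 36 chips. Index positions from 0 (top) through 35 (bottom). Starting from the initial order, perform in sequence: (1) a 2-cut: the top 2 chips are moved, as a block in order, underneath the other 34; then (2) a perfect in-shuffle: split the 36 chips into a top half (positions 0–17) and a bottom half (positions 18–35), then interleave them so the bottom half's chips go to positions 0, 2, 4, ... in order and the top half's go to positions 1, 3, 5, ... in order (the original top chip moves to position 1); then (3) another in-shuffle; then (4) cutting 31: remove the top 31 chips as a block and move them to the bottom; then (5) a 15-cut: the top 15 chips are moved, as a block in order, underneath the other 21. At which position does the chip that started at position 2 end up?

Track the chip from position 2 forward through each operation:
  after op 1 (cut 2): 2 → 0
  after op 2 (in-shuffle): 0 → 1
  after op 3 (in-shuffle): 1 → 3
  after op 4 (cut 31): 3 → 8
  after op 5 (cut 15): 8 → 29

29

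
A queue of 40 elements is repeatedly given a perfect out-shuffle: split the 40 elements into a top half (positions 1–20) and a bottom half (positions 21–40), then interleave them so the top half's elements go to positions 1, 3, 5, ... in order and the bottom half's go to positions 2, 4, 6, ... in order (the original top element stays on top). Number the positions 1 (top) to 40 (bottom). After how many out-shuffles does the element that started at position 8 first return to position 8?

12

Follow position 8 under repeated out-shuffles:
8 → 15 → 29 → 18 → 35 → 30 → 20 → 39 → 38 → 36 → 32 → 24 → 8
It first returns after 12 out-shuffles.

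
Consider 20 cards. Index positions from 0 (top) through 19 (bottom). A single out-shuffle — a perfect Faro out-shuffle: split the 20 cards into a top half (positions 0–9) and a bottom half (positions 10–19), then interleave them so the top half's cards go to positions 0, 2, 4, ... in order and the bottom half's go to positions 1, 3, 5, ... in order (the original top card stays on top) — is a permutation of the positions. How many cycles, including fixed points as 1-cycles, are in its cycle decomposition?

Trace each unvisited position around until it returns:
(0) (1 2 4 8 16 13 ... len 18) (19)
3 cycles in total.

3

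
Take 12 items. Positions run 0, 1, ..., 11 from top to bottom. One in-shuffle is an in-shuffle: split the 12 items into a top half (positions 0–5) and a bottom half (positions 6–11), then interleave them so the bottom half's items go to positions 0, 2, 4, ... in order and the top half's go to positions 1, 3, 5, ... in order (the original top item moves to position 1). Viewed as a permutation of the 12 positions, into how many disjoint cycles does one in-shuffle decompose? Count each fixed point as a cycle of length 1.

1

Trace each unvisited position around until it returns:
(0 1 3 7 2 5 ... len 12)
1 cycle in total.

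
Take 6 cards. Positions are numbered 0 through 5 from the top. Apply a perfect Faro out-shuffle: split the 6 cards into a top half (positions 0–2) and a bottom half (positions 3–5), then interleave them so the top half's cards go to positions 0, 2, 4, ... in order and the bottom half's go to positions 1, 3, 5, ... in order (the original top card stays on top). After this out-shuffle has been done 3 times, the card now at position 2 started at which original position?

4

Work backwards from position 2, undoing one out-shuffle at a time:
2 ← 1 ← 3 ← 4
So the card now at position 2 started at position 4.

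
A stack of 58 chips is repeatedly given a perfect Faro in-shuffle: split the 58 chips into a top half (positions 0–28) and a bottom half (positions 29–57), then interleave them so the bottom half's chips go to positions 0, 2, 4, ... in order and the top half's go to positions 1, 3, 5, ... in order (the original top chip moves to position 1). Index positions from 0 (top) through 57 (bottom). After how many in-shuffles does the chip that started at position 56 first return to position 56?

58

Follow position 56 under repeated in-shuffles:
56 → 54 → 50 → 42 → 26 → 53 → 48 → 38 → ... → 56 (length 58)
It first returns after 58 in-shuffles.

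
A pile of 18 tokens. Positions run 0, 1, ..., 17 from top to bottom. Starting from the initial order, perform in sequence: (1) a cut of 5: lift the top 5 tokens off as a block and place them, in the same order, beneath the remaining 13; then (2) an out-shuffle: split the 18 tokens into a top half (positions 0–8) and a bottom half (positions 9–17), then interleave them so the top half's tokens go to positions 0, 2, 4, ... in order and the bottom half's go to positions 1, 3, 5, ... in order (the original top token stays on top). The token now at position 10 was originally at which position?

10

Undo the operations in reverse order, starting from position 10:
  undo op 2 (out-shuffle, from top half): 10 ← 5
  undo op 1 (cut 5): 5 ← 10
So the token at position 10 came from original position 10.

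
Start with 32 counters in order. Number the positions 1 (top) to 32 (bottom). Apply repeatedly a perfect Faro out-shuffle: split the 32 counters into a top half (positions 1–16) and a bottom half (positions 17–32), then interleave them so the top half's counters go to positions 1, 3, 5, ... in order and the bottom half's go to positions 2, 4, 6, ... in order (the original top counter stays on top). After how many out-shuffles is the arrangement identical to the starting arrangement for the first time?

The out-shuffle permutes the 32 positions with cycle lengths [1, 1, 5, 5, 5, 5, 5, 5].
Every counter is home exactly when every cycle has completed a whole number of laps, i.e. after lcm(1, 5) = 5 out-shuffles.

5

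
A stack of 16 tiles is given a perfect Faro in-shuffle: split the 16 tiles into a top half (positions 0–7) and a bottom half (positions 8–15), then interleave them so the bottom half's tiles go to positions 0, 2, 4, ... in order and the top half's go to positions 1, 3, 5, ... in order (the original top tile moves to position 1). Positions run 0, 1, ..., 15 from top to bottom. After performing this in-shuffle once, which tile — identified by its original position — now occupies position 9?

4

Work backwards from position 9, undoing one in-shuffle at a time:
9 ← 4
So the tile now at position 9 started at position 4.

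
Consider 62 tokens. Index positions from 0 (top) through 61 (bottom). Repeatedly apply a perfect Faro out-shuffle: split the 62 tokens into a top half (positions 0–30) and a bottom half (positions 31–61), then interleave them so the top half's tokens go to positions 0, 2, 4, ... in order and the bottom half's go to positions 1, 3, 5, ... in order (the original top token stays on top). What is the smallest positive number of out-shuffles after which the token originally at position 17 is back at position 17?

Follow position 17 under repeated out-shuffles:
17 → 34 → 7 → 14 → 28 → 56 → 51 → 41 → ... → 17 (length 60)
It first returns after 60 out-shuffles.

60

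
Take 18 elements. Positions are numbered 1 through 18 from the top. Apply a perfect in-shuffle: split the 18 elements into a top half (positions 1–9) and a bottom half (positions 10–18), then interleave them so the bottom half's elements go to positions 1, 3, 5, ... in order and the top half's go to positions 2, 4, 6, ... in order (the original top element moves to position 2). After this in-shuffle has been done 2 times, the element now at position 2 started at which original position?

Work backwards from position 2, undoing one in-shuffle at a time:
2 ← 1 ← 10
So the element now at position 2 started at position 10.

10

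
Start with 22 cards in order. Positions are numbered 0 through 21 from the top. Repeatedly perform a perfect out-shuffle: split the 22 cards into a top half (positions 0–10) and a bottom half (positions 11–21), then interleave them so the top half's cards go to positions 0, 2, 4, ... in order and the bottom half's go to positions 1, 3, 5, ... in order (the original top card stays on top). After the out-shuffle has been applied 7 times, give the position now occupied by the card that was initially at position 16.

Track the card's position through each out-shuffle:
16 → 11 → 1 → 2 → 4 → 8 → 16 → 11

11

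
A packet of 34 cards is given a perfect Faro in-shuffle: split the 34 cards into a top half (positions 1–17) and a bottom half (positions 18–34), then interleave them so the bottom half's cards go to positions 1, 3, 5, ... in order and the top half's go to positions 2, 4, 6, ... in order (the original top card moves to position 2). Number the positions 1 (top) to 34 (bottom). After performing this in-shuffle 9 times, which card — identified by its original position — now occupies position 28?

14

Work backwards from position 28, undoing one in-shuffle at a time:
28 ← 14 ← 7 ← 21 ← 28 ← 14 ← 7 ← 21 ← 28 ← 14
So the card now at position 28 started at position 14.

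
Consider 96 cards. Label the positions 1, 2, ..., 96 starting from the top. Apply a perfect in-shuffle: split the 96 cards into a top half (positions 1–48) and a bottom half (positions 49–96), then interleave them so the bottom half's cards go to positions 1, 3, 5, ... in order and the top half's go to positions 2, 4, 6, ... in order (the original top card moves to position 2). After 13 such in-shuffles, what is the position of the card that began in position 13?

Track position through each in-shuffle: 13 → 26 → 52 → 7 → 14 → ... (continuing for 13 shuffles total) → 87.

87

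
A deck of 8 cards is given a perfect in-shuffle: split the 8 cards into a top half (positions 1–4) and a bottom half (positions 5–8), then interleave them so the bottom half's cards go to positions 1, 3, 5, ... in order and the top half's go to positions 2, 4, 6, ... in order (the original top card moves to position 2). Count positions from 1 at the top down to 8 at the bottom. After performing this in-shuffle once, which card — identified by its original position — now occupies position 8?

4

Work backwards from position 8, undoing one in-shuffle at a time:
8 ← 4
So the card now at position 8 started at position 4.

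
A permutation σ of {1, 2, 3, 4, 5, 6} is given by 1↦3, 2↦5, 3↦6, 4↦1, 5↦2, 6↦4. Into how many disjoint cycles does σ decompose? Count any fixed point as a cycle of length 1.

2

Cycle decomposition: (1 3 6 4) (2 5).
2 cycles.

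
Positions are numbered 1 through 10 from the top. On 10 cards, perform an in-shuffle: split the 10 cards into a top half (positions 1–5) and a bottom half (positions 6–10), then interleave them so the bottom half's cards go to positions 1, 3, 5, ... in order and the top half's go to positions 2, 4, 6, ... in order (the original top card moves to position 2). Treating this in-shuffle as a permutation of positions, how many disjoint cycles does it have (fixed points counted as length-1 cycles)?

1

Trace each unvisited position around until it returns:
(1 2 4 8 5 10 9 7 3 6)
1 cycle in total.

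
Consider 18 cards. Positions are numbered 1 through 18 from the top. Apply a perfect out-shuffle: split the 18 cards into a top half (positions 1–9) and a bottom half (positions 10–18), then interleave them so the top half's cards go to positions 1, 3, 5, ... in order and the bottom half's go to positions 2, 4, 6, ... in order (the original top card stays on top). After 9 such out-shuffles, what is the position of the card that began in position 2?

Track the card's position through each out-shuffle:
2 → 3 → 5 → 9 → 17 → 16 → 14 → 10 → 2 → 3

3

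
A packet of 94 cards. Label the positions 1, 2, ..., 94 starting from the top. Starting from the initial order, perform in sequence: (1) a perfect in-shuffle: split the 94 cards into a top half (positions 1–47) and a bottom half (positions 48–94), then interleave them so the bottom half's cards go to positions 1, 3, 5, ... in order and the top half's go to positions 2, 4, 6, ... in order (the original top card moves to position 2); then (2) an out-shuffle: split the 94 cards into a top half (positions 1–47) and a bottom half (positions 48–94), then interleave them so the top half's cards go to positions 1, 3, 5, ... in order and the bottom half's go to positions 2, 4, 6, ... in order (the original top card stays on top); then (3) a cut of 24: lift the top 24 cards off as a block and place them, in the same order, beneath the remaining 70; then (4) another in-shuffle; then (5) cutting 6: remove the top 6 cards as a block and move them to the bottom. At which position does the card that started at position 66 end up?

Track the card from position 66 forward through each operation:
  after op 1 (in-shuffle): 66 → 37
  after op 2 (out-shuffle): 37 → 73
  after op 3 (cut 24): 73 → 49
  after op 4 (in-shuffle): 49 → 3
  after op 5 (cut 6): 3 → 91

91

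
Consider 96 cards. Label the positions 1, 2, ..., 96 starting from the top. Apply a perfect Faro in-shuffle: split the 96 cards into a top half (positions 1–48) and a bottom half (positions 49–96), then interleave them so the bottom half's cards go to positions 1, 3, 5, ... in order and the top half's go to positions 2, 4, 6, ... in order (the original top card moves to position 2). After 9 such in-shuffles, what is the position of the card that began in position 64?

Track the card's position through each in-shuffle:
64 → 31 → 62 → 27 → 54 → 11 → 22 → 44 → 88 → 79

79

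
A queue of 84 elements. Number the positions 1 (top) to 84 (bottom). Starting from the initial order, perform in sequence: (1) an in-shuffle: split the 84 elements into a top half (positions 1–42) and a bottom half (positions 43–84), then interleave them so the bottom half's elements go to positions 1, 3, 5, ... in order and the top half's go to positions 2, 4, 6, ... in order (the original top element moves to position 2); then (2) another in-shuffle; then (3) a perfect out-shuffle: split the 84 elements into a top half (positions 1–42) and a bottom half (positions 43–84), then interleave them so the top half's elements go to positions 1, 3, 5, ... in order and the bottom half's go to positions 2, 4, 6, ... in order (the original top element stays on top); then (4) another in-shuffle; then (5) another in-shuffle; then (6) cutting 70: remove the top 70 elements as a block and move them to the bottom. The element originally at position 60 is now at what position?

Track the element from position 60 forward through each operation:
  after op 1 (in-shuffle): 60 → 35
  after op 2 (in-shuffle): 35 → 70
  after op 3 (out-shuffle): 70 → 56
  after op 4 (in-shuffle): 56 → 27
  after op 5 (in-shuffle): 27 → 54
  after op 6 (cut 70): 54 → 68

68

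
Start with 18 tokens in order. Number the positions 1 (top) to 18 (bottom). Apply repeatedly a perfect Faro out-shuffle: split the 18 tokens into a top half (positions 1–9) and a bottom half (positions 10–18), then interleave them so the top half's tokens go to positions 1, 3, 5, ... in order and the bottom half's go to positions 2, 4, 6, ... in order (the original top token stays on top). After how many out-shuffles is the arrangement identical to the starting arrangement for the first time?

The out-shuffle permutes the 18 positions with cycle lengths [1, 1, 8, 8].
Every token is home exactly when every cycle has completed a whole number of laps, i.e. after lcm(1, 8) = 8 out-shuffles.

8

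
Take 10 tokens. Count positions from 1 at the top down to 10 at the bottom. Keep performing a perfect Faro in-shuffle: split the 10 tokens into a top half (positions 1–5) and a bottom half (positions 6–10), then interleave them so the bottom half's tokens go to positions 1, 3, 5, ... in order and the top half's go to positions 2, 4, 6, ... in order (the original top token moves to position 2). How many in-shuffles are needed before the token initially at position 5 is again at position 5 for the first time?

10

Follow position 5 under repeated in-shuffles:
5 → 10 → 9 → 7 → 3 → 6 → 1 → 2 → 4 → 8 → 5
It first returns after 10 in-shuffles.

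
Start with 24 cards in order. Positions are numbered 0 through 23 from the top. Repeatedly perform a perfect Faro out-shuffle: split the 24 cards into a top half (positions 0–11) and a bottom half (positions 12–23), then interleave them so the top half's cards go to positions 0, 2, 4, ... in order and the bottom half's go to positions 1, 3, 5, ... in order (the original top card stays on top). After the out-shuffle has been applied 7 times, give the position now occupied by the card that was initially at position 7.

Track the card's position through each out-shuffle:
7 → 14 → 5 → 10 → 20 → 17 → 11 → 22

22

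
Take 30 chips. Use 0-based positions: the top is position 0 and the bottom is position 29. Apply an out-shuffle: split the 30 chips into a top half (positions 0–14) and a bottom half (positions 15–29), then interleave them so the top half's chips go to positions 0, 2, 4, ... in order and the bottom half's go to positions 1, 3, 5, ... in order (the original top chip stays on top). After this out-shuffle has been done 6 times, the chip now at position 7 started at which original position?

Work backwards from position 7, undoing one out-shuffle at a time:
7 ← 18 ← 9 ← 19 ← 24 ← 12 ← 6
So the chip now at position 7 started at position 6.

6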